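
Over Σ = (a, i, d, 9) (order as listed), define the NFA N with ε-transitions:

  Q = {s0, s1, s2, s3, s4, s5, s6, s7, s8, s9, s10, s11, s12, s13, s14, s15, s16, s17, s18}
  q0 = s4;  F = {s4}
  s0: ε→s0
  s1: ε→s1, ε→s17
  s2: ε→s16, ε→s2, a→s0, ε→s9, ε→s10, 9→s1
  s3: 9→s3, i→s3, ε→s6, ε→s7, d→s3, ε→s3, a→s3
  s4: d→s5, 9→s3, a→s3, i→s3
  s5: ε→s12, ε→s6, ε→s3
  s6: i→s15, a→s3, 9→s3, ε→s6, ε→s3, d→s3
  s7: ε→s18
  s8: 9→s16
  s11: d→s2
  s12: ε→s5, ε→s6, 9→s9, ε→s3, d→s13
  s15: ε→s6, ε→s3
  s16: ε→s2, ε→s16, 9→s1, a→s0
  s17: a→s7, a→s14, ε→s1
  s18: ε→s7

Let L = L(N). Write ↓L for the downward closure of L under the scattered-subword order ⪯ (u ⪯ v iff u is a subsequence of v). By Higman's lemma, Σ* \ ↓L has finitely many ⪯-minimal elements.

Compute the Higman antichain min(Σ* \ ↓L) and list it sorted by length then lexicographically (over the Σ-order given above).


|Q|=19, |F|=1, |δ|=47 (25 ε).
min D↑ (2 st, q0=0, F={1}): 0:a→1,i→1,d→1,9→1 1:a→1,i→1,d→1,9→1 [Hopcroft].
'a': run [10, 5] end={s15,s18,s3,s6,s7} ∉↓L; 1/1 deletions ∈↓L.
'i': run [10, 5] end={s15,s18,s3,s6,s7} ∉↓L; 1/1 del acc.
'd': |S_i|=[10, 9] end={s12,s13,s15,s18,s3,s5,s6,s7,s9} — reject; 1/1 del acc.
'9': run [10, 6] end={s15,s18,s3,s6,s7,s9} ∉↓L; 1/1 deletions ∈↓L.
4 minimals (antichain).

Antichain: [a, i, d, 9].


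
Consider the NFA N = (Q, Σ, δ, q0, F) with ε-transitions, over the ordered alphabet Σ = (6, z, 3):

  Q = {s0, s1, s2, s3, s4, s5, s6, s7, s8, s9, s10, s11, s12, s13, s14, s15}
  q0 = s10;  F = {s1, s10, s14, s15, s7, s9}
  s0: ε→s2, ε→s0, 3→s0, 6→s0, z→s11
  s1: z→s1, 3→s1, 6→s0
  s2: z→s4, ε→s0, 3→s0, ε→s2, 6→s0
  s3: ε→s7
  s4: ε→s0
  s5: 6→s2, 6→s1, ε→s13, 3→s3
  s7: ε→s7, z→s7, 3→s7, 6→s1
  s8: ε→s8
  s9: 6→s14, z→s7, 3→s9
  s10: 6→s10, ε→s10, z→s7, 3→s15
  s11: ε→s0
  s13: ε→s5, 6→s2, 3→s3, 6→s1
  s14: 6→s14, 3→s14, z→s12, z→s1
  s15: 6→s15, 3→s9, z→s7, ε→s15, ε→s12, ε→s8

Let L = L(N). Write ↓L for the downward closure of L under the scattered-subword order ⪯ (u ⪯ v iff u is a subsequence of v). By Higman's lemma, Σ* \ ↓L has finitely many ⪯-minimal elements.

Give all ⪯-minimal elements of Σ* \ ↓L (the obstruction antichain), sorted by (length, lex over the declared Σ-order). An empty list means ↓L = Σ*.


|Q|=16, |F|=6, |δ|=46 (15 ε).
min D↑ (7 st, q0=0, F={5}): 0:6→0,z→1,3→2 1:6→3,z→1,3→1 2:6→2,z→1,3→4 3:6→5,z→3,3→3 4:6→6,z→1,3→4 5:6→5,z→5,3→5 6:6→6,z→3,3→6.
'z66': N↓-sim [12, 7, 5, 4] end={s0,s11,s2,s4} ∉↓L; 3/3 del acc.
'336z6': |S_i|=[12, 11, 9, 7, 6, 4] end={s0,s11,s2,s4} rej; 5/5 single-dels accept.
2 obstructions.

min(Σ*\↓L) = [z66, 336z6].


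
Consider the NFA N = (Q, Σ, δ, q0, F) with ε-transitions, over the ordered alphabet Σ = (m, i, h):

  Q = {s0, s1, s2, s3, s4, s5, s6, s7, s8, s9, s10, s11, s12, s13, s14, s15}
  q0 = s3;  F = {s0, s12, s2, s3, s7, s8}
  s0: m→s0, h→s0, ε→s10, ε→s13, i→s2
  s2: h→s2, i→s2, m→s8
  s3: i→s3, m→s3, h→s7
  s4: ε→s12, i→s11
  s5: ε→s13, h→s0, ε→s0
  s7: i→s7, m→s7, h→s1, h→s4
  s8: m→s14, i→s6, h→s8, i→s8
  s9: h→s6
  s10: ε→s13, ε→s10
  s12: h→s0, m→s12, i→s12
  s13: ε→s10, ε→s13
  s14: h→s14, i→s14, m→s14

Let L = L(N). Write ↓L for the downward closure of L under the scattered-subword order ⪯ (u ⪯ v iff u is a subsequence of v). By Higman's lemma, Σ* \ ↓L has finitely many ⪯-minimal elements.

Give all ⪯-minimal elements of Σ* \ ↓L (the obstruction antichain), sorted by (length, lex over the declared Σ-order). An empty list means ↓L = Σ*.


|Q|=16, |F|=6, |δ|=35 (9 ε).
min D↑ (7 st, q0=0, F={6}): 0:m→0,i→0,h→1 1:m→1,i→1,h→2 2:m→2,i→2,h→3 3:m→3,i→4,h→3 4:m→5,i→4,h→4 5:m→6,i→5,h→5 6:m→6,i→6,h→6 [Hopcroft].
'hhhimm': run [13, 12, 11, 7, 4, 3, 1] end={s14} — reject; 6/6 single-dels accept.
1 obstructions.

min(Σ*\↓L) = [hhhimm].


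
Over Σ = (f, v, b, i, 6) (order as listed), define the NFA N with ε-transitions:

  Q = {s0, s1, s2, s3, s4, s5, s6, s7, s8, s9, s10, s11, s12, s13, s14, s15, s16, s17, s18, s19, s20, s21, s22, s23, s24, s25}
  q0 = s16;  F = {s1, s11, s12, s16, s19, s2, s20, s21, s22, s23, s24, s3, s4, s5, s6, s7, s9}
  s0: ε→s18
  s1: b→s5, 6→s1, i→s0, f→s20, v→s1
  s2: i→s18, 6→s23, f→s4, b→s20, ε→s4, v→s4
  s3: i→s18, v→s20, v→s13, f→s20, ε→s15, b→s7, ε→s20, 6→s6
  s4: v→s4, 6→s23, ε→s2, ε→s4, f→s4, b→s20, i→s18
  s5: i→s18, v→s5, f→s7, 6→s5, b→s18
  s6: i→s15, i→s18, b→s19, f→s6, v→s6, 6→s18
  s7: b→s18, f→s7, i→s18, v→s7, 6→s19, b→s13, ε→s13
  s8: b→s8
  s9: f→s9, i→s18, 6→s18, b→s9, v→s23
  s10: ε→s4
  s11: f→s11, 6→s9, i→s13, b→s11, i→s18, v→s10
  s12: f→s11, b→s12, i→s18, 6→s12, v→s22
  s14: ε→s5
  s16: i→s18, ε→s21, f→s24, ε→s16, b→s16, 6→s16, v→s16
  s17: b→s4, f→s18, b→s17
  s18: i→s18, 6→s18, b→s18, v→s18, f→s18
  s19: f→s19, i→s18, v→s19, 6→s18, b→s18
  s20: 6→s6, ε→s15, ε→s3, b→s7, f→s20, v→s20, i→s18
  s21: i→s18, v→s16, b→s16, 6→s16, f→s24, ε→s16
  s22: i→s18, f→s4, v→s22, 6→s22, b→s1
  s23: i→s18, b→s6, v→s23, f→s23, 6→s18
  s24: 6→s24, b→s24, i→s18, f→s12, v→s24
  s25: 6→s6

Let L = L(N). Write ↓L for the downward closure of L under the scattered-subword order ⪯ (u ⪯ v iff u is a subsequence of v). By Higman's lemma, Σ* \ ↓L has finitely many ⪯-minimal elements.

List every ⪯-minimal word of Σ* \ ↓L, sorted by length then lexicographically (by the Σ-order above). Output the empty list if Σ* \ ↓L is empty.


min(Σ*\↓L) = [i, fff66, ffvbbb].

|Q|=26, |F|=17, |δ|=113 (14 ε).
min D↑ (15 st, q0=0, F={2}): 0:f→1,v→0,b→0,i→2,6→0 1:f→3,v→1,b→1,i→2,6→1 2:f→2,v→2,b→2,i→2,6→2 3:f→4,v→5,b→3,i→2,6→3 4:f→4,v→6,b→4,i→2,6→7 5:f→6,v→5,b→8,i→2,6→5 6:f→6,v→6,b→9,i→2,6→10 7:f→7,v→10,b→7,i→2,6→2 8:f→9,v→8,b→11,i→2,6→8 9:f→9,v→9,b→12,i→2,6→13 10:f→10,v→10,b→13,i→2,6→2 11:f→12,v→11,b→2,i→2,6→11 12:f→12,v→12,b→2,i→2,6→14 13:f→13,v→13,b→14,i→2,6→2 14:f→14,v→14,b→2,i→2,6→2.
'i': |S_i|=[22, 4] end={s0,s13,s15,s18} ∉↓L; 1/1 del acc.
'fff66': run [22, 20, 19, 14, 6, 1] end={s18} rej; 5/5 single-dels accept.
'ffvbbb': N↓-sim [22, 20, 19, 16, 11, 5, 2] end={s13,s18} rej; 6/6 del acc.
3 obstructions.


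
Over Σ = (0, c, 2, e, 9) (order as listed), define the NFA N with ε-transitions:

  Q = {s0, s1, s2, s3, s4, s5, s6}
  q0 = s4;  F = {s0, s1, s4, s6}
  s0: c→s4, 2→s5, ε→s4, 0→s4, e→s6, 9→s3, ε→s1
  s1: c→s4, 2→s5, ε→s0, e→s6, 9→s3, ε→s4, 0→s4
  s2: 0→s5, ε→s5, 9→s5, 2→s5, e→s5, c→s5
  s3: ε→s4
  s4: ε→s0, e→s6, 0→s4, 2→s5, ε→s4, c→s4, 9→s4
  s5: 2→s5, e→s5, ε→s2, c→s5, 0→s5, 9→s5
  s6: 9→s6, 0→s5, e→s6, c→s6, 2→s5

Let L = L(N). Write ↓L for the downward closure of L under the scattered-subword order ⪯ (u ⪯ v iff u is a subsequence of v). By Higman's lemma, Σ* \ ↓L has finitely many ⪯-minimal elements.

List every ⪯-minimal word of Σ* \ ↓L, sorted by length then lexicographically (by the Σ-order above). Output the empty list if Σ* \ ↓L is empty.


|Q|=7, |F|=4, |δ|=39 (9 ε).
min D↑ (3 st, q0=0, F={1}): 0:0→0,c→0,2→1,e→2,9→0 1:0→1,c→1,2→1,e→1,9→1 2:0→1,c→2,2→1,e→2,9→2 (ε-aug+det+¬).
'2': N↓-sim [7, 2] end={s2,s5} ∉↓L; 1/1 single-dels accept.
'e0': run [7, 3, 2] end={s2,s5} — reject; 2/2 del acc.
2 obstructions.

A = [2, e0].


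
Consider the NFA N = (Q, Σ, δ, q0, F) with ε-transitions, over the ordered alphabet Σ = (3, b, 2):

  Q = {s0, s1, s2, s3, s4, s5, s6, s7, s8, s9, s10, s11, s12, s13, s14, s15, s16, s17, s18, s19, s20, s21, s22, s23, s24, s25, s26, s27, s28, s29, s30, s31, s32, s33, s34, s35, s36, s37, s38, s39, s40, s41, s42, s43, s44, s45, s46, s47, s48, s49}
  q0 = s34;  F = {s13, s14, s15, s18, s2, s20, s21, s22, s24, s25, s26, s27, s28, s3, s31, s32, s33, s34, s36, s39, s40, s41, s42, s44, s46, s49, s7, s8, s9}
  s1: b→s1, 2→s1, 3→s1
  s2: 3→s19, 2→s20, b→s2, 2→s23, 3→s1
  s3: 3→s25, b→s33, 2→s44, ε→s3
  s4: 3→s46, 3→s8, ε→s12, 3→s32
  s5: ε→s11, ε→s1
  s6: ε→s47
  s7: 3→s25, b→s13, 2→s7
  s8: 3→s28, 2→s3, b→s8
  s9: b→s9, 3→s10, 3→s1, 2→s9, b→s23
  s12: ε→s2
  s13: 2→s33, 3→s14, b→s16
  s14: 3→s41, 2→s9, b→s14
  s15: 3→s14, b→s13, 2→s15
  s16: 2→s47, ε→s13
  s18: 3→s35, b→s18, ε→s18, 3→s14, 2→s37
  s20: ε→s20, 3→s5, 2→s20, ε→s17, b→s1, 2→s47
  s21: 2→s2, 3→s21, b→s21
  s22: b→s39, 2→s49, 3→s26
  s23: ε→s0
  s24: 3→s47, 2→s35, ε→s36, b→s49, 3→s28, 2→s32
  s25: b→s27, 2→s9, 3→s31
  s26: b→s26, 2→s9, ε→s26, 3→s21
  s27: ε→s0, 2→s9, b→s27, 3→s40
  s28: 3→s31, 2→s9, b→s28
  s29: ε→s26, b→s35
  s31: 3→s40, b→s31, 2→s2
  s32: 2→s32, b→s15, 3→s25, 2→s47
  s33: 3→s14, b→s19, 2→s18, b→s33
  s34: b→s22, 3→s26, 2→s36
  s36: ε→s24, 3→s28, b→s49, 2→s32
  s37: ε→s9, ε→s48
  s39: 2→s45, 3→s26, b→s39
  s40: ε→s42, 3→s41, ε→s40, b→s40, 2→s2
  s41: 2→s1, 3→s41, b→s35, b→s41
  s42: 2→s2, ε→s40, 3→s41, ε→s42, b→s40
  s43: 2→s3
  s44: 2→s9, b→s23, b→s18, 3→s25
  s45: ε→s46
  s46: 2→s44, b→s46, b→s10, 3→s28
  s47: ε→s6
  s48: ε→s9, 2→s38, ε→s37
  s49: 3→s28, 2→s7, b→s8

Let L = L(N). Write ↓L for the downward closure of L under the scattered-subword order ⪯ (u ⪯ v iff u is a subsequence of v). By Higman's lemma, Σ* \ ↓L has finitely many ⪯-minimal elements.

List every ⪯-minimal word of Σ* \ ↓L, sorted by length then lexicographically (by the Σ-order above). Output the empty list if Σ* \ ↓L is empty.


|Q|=50, |F|=29, |δ|=136 (26 ε).
min D↑ (28 st, q0=0, F={11}): 0:3→1,b→2,2→3 1:3→4,b→1,2→5 2:3→1,b→6,2→7 3:3→8,b→7,2→9 4:3→4,b→4,2→10 5:3→11,b→5,2→5 6:3→1,b→6,2→12 7:3→8,b→13,2→14 8:3→15,b→8,2→5 9:3→16,b→17,2→9 10:3→11,b→10,2→18 11:3→11,b→11,2→11 12:3→8,b→12,2→19 13:3→8,b→13,2→20 14:3→16,b→21,2→14 15:3→22,b→15,2→10 16:3→15,b→23,2→5 17:3→24,b→21,2→17 18:3→11,b→11,2→18 19:3→16,b→25,2→5 20:3→16,b→26,2→19 21:3→24,b→21,2→26 22:3→27,b→22,2→10 23:3→22,b→23,2→5 24:3→27,b→24,2→5 25:3→24,b→25,2→5 26:3→24,b→26,2→25 27:3→27,b→27,2→11 (ε-aug+det+¬).
'323': N↓-sim [45, 24, 13, 5] end={s1,s10,s11,s19,s5} ∉↓L; 3/3 deletions ∈↓L.
'3322b': run [45, 24, 18, 11, 9, 1] end={s1} — reject; 5/5 single-dels accept.
'bb2223': |S_i|=[45, 41, 37, 31, 26, 16, 5] end={s1,s10,s11,s19,s5} ∉↓L; 6/6 single-dels accept.
'233332': N↓-sim [45, 40, 22, 17, 15, 6, 1] end={s1} rej; 6/6 del acc.
'22b332': N↓-sim [45, 40, 33, 28, 18, 7, 1] end={s1} ∉↓L; 6/6 deletions ∈↓L.
5 minimals (antichain).

Antichain: [323, 3322b, bb2223, 233332, 22b332].


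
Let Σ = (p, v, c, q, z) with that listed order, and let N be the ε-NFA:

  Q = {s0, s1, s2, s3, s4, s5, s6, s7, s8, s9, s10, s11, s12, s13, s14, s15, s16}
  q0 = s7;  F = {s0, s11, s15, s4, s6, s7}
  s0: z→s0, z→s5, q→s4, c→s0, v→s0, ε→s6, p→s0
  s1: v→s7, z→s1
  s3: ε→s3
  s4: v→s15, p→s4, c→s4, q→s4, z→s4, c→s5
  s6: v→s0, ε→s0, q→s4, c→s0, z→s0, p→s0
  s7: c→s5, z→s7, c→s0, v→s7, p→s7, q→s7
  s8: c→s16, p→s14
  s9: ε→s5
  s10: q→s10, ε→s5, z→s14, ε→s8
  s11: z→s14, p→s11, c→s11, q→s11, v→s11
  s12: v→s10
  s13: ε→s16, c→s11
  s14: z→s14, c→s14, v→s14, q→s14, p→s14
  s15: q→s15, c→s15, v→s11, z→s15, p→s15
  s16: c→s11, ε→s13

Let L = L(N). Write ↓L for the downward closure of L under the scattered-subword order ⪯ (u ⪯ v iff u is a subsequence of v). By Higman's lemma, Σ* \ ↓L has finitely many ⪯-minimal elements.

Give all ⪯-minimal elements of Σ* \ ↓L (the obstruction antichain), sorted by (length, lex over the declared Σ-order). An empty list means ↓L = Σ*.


|Q|=17, |F|=6, |δ|=55 (8 ε).
min D↑ (6 st, q0=0, F={5}): 0:p→0,v→0,c→1,q→0,z→0 1:p→1,v→1,c→1,q→2,z→1 2:p→2,v→3,c→2,q→2,z→2 3:p→3,v→4,c→3,q→3,z→3 4:p→4,v→4,c→4,q→4,z→5 5:p→5,v→5,c→5,q→5,z→5.
'cqvvz': N↓-sim [8, 7, 5, 3, 2, 1] end={s14} ∉↓L; 5/5 deletions ∈↓L.
1 minimals (antichain).

A = [cqvvz].


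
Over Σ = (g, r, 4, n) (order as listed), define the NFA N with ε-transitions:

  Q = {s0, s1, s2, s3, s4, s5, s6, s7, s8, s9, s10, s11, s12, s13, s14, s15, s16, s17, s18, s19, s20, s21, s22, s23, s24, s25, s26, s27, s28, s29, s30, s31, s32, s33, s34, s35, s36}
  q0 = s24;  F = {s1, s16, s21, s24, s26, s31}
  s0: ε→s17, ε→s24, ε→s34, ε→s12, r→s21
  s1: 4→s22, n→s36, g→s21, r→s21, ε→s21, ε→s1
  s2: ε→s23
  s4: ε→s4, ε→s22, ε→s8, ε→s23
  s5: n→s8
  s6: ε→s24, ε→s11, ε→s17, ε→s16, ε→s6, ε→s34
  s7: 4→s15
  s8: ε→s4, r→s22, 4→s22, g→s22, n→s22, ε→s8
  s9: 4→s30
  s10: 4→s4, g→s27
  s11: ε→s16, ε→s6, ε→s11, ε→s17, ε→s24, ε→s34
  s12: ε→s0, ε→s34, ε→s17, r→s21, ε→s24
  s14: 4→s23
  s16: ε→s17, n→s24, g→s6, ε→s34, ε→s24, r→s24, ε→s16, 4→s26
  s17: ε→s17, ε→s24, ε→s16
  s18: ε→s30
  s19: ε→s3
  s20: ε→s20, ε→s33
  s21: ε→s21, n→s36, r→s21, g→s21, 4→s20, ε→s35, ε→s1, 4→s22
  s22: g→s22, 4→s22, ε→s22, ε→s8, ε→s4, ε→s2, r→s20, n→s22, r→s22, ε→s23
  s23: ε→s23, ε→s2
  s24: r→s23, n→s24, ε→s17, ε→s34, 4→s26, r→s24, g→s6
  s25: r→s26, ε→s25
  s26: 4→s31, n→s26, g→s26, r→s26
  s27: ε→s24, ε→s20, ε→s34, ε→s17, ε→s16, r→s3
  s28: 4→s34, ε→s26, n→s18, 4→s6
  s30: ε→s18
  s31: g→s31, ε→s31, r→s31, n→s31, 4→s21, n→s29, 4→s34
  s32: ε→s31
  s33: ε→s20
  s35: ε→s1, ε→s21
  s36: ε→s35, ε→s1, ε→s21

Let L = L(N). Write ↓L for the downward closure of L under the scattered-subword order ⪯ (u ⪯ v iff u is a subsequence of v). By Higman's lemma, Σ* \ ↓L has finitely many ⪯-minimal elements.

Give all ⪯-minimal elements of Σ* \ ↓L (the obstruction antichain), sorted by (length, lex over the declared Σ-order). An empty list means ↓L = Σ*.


|Q|=37, |F|=6, |δ|=118 (68 ε).
min D↑ (5 st, q0=0, F={4}): 0:g→0,r→0,4→1,n→0 1:g→1,r→1,4→2,n→1 2:g→2,r→2,4→3,n→2 3:g→3,r→3,4→4,n→3 4:g→4,r→4,4→4,n→4 (ε-aug+det+¬).
'4444': |S_i|=[20, 15, 14, 12, 7] end={s2,s20,s22,s23,s33,s4,s8} rej; 4/4 del acc.
1 obstructions.

A = [4444].


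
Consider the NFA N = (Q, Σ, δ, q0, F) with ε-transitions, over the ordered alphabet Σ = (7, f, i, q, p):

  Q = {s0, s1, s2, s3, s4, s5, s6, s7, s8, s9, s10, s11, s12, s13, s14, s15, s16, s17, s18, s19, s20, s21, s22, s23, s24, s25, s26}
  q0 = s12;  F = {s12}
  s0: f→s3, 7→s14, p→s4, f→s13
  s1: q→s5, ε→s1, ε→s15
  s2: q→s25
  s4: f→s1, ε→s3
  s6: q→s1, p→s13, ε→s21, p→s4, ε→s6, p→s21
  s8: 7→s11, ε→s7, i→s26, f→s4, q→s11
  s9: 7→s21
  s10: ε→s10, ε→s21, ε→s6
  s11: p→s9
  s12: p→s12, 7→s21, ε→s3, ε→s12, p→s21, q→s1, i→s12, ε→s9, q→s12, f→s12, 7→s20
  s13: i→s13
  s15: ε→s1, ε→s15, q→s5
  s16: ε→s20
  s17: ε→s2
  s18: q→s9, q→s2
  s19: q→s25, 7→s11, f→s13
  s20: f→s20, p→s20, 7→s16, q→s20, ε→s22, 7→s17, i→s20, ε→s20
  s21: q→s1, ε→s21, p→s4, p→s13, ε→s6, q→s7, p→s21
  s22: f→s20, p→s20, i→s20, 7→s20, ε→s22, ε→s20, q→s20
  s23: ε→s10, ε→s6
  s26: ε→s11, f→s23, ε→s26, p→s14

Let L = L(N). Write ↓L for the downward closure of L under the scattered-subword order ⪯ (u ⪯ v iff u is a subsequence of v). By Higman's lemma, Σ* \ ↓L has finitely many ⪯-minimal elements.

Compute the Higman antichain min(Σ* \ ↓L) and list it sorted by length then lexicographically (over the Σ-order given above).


Antichain: [7].

|Q|=27, |F|=1, |δ|=76 (26 ε).
min D↑ (2 st, q0=0, F={1}): 0:7→1,f→0,i→0,q→0,p→0 1:7→1,f→1,i→1,q→1,p→1.
'7': |S_i|=[17, 15] end={s1,s13,s15,s16,s17,s2,s20,s21,s22,s25,s3,s4,…} — reject; 1/1 deletions ∈↓L.
1 obstructions.


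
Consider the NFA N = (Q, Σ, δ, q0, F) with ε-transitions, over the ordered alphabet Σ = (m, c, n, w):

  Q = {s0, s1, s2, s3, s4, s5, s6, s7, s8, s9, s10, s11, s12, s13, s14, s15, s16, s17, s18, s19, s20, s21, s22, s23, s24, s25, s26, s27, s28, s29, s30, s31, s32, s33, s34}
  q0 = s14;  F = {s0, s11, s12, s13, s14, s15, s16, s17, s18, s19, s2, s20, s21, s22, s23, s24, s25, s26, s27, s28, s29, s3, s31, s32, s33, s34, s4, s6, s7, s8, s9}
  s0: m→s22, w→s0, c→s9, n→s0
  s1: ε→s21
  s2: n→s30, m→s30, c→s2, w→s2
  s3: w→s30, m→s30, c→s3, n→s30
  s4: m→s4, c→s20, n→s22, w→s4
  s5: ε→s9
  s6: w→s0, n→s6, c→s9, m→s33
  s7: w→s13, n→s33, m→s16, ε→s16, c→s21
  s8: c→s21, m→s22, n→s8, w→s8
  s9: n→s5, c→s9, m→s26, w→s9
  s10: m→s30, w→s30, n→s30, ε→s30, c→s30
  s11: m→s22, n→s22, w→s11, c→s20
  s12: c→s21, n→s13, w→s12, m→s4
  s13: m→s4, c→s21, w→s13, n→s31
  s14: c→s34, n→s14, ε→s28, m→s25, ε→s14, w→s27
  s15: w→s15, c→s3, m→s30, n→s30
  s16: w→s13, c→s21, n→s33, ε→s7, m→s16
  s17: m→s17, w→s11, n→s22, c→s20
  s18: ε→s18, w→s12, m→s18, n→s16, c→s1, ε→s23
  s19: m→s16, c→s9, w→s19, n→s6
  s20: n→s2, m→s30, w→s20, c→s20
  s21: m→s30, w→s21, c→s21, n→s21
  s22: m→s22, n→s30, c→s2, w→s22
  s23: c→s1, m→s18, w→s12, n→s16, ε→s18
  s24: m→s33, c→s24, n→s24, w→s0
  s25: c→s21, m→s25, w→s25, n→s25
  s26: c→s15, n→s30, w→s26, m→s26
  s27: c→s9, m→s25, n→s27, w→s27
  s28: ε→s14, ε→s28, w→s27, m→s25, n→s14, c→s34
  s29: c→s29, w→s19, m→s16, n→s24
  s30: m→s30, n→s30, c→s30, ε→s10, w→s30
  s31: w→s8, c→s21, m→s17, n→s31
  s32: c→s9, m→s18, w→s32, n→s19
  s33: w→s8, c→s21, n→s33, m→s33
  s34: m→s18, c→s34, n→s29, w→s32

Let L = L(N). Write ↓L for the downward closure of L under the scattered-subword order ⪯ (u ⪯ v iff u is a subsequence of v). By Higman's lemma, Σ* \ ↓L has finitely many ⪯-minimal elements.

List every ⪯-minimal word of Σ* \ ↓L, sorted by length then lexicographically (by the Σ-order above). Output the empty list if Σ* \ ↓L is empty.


|Q|=35, |F|=31, |δ|=145 (13 ε).
min D↑ (29 st, q0=0, F={9}): 0:m→1,c→2,n→0,w→3 1:m→1,c→4,n→1,w→1 2:m→5,c→2,n→6,w→7 3:m→1,c→8,n→3,w→3 4:m→9,c→4,n→4,w→4 5:m→5,c→4,n→10,w→11 6:m→10,c→6,n→12,w→13 7:m→5,c→8,n→13,w→7 8:m→14,c→8,n→8,w→8 9:m→9,c→9,n→9,w→9 10:m→10,c→4,n→15,w→16 11:m→17,c→4,n→16,w→11 12:m→15,c→12,n→12,w→18 13:m→10,c→8,n→19,w→13 14:m→14,c→20,n→9,w→14 15:m→15,c→4,n→15,w→21 16:m→17,c→4,n→22,w→16 17:m→17,c→23,n→24,w→17 18:m→24,c→8,n→18,w→18 19:m→15,c→8,n→19,w→18 20:m→9,c→25,n→9,w→20 21:m→24,c→4,n→21,w→21 22:m→26,c→4,n→22,w→21 23:m→9,c→23,n→27,w→23 24:m→24,c→27,n→9,w→24 25:m→9,c→25,n→9,w→9 26:m→26,c→23,n→24,w→28 27:m→9,c→27,n→9,w→27 28:m→24,c→23,n→24,w→28.
'mcm': run [35, 23, 8, 2] end={s10,s30} — reject; 3/3 del acc.
'wcmn': run [35, 30, 11, 5, 2] end={s10,s30} ∉↓L; 4/4 del acc.
'cmwmnn': N↓-sim [35, 31, 22, 16, 11, 4, 2] end={s10,s30} rej; 6/6 deletions ∈↓L.
'cnnwmn': |S_i|=[35, 31, 25, 19, 14, 7, 2] end={s10,s30} — reject; 6/6 del acc.
'wcmccw': run [35, 30, 11, 5, 4, 3, 2] end={s10,s30} ∉↓L; 6/6 deletions ∈↓L.
5 words, ⪯-incomp.

Antichain: [mcm, wcmn, cmwmnn, cnnwmn, wcmccw].


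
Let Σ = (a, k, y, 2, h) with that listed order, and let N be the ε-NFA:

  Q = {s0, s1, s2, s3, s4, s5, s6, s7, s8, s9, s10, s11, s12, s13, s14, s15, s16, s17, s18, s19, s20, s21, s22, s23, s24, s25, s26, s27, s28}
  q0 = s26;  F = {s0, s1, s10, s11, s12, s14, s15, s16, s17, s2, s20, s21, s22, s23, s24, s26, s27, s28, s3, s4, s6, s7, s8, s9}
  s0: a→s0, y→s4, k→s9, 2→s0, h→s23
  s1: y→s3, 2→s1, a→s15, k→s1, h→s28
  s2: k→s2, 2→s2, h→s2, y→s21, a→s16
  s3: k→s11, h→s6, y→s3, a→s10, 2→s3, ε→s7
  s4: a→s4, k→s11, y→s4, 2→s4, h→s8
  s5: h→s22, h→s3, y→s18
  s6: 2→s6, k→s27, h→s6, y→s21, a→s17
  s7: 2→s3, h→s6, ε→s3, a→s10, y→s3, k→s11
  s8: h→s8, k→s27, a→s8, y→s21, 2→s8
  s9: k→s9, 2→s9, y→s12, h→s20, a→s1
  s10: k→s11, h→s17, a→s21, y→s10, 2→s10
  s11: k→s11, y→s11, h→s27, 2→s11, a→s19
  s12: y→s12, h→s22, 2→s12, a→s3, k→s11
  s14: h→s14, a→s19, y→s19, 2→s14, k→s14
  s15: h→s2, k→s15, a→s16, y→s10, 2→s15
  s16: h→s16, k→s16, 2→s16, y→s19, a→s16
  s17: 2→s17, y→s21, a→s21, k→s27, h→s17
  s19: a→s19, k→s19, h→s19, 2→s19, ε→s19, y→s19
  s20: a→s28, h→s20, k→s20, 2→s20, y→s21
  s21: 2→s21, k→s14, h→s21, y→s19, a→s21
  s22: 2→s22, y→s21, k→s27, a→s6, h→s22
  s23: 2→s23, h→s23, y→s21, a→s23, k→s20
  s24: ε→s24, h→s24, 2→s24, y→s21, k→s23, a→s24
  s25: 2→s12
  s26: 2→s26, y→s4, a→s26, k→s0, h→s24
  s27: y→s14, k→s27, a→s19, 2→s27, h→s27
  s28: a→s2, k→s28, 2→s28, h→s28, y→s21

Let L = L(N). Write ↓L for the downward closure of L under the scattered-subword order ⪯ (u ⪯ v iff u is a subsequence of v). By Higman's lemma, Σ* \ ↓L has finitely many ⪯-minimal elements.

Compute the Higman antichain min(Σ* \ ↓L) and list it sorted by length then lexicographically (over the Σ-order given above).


|Q|=29, |F|=24, |δ|=133 (4 ε).
min D↑ (24 st, q0=0, F={12}): 0:a→0,k→1,y→2,2→0,h→3 1:a→1,k→4,y→2,2→1,h→5 2:a→2,k→6,y→2,2→2,h→7 3:a→3,k→5,y→8,2→3,h→3 4:a→9,k→4,y→10,2→4,h→11 5:a→5,k→11,y→8,2→5,h→5 6:a→12,k→6,y→6,2→6,h→13 7:a→7,k→13,y→8,2→7,h→7 8:a→8,k→14,y→12,2→8,h→8 9:a→15,k→9,y→16,2→9,h→17 10:a→16,k→6,y→10,2→10,h→18 11:a→17,k→11,y→8,2→11,h→11 12:a→12,k→12,y→12,2→12,h→12 13:a→12,k→13,y→14,2→13,h→13 14:a→12,k→14,y→12,2→14,h→14 15:a→19,k→15,y→20,2→15,h→21 16:a→20,k→6,y→16,2→16,h→22 17:a→21,k→17,y→8,2→17,h→17 18:a→22,k→13,y→8,2→18,h→18 19:a→19,k→19,y→12,2→19,h→19 20:a→8,k→6,y→20,2→20,h→23 21:a→19,k→21,y→8,2→21,h→21 22:a→23,k→13,y→8,2→22,h→22 23:a→8,k→13,y→8,2→23,h→23 [Hopcroft].
'yka': |S_i|=[25, 14, 4, 1] end={s19} rej; 3/3 single-dels accept.
'hyy': run [25, 14, 3, 1] end={s19} rej; 3/3 single-dels accept.
'kkaaay': N↓-sim [25, 23, 19, 15, 10, 4, 1] end={s19} rej; 6/6 del acc.
3 words, ⪯-incomp.

A = [yka, hyy, kkaaay].


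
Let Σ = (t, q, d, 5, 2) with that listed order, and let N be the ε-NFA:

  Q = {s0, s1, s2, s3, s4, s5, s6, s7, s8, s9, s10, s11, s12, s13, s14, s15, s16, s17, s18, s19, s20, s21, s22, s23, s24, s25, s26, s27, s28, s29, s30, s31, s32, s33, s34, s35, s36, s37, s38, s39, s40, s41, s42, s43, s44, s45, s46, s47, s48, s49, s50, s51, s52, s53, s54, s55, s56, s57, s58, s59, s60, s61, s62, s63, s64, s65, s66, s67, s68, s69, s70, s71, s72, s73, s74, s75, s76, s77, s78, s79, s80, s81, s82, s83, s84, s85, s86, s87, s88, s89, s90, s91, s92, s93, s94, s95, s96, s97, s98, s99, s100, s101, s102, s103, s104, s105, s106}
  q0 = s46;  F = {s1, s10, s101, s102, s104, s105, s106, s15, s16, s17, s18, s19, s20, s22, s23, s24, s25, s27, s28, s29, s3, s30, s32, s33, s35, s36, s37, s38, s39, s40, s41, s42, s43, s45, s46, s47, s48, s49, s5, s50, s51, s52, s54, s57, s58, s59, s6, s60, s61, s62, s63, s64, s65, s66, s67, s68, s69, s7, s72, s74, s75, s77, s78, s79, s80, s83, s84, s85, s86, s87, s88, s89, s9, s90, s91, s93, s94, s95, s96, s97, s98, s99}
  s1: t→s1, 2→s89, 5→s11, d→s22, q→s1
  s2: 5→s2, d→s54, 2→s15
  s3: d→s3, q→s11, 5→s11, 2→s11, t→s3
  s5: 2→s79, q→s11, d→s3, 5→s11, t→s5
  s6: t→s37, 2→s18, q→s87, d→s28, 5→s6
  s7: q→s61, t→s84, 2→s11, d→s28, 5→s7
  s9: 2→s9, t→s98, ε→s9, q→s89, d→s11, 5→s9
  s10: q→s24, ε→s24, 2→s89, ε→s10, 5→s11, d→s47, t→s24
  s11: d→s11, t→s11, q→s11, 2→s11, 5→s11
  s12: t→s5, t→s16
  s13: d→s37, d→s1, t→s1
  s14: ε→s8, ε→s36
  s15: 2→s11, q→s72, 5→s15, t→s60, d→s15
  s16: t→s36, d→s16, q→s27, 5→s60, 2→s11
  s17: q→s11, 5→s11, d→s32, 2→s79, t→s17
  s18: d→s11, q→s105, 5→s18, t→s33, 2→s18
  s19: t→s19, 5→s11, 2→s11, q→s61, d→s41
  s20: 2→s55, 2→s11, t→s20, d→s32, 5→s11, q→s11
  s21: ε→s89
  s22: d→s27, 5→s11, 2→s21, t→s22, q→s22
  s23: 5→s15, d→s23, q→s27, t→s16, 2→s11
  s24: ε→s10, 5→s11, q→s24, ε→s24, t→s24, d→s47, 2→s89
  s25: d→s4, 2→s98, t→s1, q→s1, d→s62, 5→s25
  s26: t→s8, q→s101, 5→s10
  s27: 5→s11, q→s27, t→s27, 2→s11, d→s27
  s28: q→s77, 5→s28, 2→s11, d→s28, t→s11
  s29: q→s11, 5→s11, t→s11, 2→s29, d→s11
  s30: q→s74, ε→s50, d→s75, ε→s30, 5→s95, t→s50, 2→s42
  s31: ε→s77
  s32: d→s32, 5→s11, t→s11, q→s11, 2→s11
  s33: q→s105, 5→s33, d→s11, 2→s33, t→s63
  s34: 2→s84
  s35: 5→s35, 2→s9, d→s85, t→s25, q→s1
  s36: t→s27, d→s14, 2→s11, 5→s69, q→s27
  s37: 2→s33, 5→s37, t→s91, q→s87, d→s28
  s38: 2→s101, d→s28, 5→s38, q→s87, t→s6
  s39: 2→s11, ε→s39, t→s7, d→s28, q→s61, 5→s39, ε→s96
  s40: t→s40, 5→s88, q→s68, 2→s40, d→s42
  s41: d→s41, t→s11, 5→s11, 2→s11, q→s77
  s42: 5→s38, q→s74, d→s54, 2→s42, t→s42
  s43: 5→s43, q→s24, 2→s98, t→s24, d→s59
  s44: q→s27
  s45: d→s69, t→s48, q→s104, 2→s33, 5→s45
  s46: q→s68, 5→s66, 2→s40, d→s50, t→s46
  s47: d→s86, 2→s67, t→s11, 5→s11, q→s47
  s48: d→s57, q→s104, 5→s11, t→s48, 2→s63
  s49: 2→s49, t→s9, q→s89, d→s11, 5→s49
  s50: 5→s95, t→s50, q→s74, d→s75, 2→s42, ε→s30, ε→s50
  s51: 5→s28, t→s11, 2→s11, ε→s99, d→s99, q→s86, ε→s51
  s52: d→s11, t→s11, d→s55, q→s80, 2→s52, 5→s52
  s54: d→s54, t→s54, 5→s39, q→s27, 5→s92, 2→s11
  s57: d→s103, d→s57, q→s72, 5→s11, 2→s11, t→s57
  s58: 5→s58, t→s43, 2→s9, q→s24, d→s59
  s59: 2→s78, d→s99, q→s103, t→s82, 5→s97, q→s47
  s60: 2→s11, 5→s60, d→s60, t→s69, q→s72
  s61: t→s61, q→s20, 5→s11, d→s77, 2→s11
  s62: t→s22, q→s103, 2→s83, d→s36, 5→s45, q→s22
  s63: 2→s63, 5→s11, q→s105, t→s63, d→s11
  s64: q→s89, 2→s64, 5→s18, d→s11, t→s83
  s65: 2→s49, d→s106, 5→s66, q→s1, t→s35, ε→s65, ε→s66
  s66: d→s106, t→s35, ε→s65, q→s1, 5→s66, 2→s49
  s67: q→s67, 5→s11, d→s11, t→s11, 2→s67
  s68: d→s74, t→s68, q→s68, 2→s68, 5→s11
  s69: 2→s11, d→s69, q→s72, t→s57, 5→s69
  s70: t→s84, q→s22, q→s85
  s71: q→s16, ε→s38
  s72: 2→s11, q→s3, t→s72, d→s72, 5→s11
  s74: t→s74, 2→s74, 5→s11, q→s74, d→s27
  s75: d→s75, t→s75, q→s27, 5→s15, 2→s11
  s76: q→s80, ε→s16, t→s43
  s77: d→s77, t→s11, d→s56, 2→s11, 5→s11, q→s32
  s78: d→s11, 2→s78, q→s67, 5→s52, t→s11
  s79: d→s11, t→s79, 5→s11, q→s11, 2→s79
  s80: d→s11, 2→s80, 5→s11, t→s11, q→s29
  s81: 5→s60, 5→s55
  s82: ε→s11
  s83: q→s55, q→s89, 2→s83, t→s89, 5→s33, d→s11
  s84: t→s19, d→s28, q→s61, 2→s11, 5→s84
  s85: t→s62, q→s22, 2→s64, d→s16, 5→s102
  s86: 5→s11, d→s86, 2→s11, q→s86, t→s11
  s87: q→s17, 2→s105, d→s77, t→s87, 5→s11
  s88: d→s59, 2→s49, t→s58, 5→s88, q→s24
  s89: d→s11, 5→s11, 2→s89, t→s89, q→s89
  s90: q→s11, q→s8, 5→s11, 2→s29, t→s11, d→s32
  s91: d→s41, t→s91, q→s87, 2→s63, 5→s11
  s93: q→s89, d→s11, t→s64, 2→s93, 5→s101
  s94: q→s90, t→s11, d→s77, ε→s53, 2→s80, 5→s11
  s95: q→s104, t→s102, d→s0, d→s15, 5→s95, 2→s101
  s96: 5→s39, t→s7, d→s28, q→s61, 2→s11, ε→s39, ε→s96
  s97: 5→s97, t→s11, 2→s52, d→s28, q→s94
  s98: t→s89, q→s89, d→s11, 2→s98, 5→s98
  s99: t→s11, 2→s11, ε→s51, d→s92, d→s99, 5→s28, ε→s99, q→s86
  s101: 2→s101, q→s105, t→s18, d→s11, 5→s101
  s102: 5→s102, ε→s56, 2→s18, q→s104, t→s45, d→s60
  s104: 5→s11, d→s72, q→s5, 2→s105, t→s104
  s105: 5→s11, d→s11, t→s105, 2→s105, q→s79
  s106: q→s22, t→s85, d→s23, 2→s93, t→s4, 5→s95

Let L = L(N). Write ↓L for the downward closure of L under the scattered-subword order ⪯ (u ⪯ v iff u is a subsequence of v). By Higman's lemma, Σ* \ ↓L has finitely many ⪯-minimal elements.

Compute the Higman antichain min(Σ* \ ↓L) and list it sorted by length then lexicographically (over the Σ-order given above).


|Q|=107, |F|=82, |δ|=478 (29 ε).
min D↑ (78 st, q0=0, F={6}): 0:t→0,q→1,d→2,5→3,2→4 1:t→1,q→1,d→5,5→6,2→1 2:t→2,q→5,d→7,5→8,2→9 3:t→10,q→11,d→12,5→3,2→13 4:t→4,q→1,d→9,5→14,2→4 5:t→5,q→5,d→15,5→6,2→5 6:t→6,q→6,d→6,5→6,2→6 7:t→7,q→15,d→7,5→16,2→6 8:t→17,q→18,d→16,5→8,2→19 9:t→9,q→5,d→20,5→21,2→9 10:t→22,q→11,d→23,5→10,2→24 11:t→11,q→11,d→25,5→6,2→26 12:t→23,q→25,d→27,5→8,2→28 13:t→24,q→26,d→6,5→13,2→13 14:t→29,q→30,d→31,5→14,2→13 15:t→15,q→15,d→15,5→6,2→6 16:t→32,q→33,d→16,5→16,2→6 17:t→34,q→18,d→32,5→17,2→35 18:t→18,q→36,d→33,5→6,2→37 19:t→35,q→37,d→6,5→19,2→19 20:t→20,q→15,d→20,5→38,2→6 21:t→39,q→40,d→41,5→21,2→19 22:t→11,q→11,d→42,5→22,2→43 23:t→42,q→25,d→44,5→17,2→45 24:t→43,q→26,d→6,5→24,2→24 25:t→25,q→25,d→15,5→6,2→26 26:t→26,q→26,d→6,5→6,2→26 27:t→44,q→15,d→27,5→16,2→6 28:t→45,q→26,d→6,5→19,2→28 29:t→46,q→30,d→31,5→29,2→24 30:t→30,q→30,d→47,5→6,2→26 31:t→6,q→47,d→48,5→49,2→50 32:t→51,q→33,d→32,5→32,2→6 33:t→33,q→52,d→33,5→6,2→6 34:t→53,q→18,d→51,5→34,2→54 35:t→54,q→37,d→6,5→35,2→35 36:t→36,q→6,d→52,5→6,2→55 37:t→37,q→55,d→6,5→6,2→37 38:t→56,q→57,d→41,5→38,2→6 39:t→58,q→40,d→41,5→39,2→35 40:t→40,q→59,d→60,5→6,2→37 41:t→6,q→60,d→41,5→41,2→6 42:t→25,q→25,d→61,5→34,2→62 43:t→26,q→26,d→6,5→43,2→43 44:t→61,q→15,d→44,5→32,2→6 45:t→62,q→26,d→6,5→35,2→45 46:t→30,q→30,d→31,5→46,2→43 47:t→6,q→47,d→63,5→6,2→64 48:t→6,q→63,d→48,5→41,2→6 49:t→6,q→65,d→41,5→49,2→66 50:t→6,q→64,d→6,5→66,2→50 51:t→67,q→33,d→51,5→51,2→6 52:t→52,q→6,d→52,5→6,2→6 53:t→53,q→18,d→67,5→6,2→68 54:t→68,q→37,d→6,5→54,2→54 55:t→55,q→6,d→6,5→6,2→55 56:t→69,q→57,d→41,5→56,2→6 57:t→57,q→70,d→60,5→6,2→6 58:t→71,q→40,d→41,5→58,2→54 59:t→59,q→6,d→72,5→6,2→55 60:t→6,q→72,d→60,5→6,2→6 61:t→15,q→15,d→61,5→51,2→6 62:t→26,q→26,d→6,5→54,2→62 63:t→6,q→63,d→63,5→6,2→6 64:t→6,q→64,d→6,5→6,2→64 65:t→6,q→73,d→60,5→6,2→74 66:t→6,q→74,d→6,5→66,2→66 67:t→67,q→33,d→67,5→6,2→6 68:t→68,q→37,d→6,5→6,2→68 69:t→75,q→57,d→41,5→69,2→6 70:t→70,q→6,d→72,5→6,2→6 71:t→71,q→40,d→76,5→6,2→68 72:t→6,q→6,d→72,5→6,2→6 73:t→6,q→6,d→72,5→6,2→77 74:t→6,q→77,d→6,5→6,2→74 75:t→75,q→57,d→76,5→6,2→6 76:t→6,q→60,d→76,5→6,2→6 77:t→6,q→6,d→6,5→6,2→77 [Hopcroft].
'q5': run [94, 34, 1] end={s11} — reject; 2/2 del acc.
'dd2': run [94, 78, 34, 2] end={s11,s55} ∉↓L; 3/3 deletions ∈↓L.
'52d': N↓-sim [94, 85, 21, 2] end={s11,s55} rej; 3/3 single-dels accept.
'25dt': run [94, 63, 53, 25, 2] end={s11,s82} — reject; 4/4 deletions ∈↓L.
'd5qqq': run [94, 78, 49, 21, 11, 2] end={s11,s8} rej; 5/5 single-dels accept.
'5ttt5': run [94, 85, 71, 60, 33, 1] end={s11} — reject; 5/5 del acc.
6 minimals (antichain).

Antichain: [q5, dd2, 52d, 25dt, d5qqq, 5ttt5].


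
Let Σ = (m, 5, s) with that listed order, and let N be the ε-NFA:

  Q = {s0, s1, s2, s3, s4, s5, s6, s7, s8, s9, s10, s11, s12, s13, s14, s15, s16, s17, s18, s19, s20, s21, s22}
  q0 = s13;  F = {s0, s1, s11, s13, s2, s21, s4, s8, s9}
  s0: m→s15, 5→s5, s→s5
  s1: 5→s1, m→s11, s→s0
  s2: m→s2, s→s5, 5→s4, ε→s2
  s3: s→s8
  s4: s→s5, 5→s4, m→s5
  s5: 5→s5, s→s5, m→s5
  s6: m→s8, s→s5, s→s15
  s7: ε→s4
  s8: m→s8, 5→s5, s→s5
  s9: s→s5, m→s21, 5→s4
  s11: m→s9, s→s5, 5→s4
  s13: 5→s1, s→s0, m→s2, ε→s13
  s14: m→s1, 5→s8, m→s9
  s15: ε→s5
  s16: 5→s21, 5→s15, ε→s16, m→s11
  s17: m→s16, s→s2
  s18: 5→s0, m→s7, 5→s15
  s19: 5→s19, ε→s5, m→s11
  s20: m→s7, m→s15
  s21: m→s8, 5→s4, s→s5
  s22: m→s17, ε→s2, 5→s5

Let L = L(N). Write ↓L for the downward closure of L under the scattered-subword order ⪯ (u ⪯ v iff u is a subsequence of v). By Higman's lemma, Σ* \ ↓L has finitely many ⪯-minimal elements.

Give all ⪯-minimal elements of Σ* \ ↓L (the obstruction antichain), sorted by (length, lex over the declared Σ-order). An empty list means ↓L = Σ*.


|Q|=23, |F|=9, |δ|=58 (7 ε).
min D↑ (10 st, q0=0, F={5}): 0:m→1,5→2,s→3 1:m→1,5→4,s→5 2:m→6,5→2,s→3 3:m→5,5→5,s→5 4:m→5,5→4,s→5 5:m→5,5→5,s→5 6:m→7,5→4,s→5 7:m→8,5→4,s→5 8:m→9,5→4,s→5 9:m→9,5→5,s→5 [Hopcroft].
'ms': run [11, 8, 1] end={s5} rej; 2/2 single-dels accept.
'sm': |S_i|=[11, 3, 2] end={s15,s5} ∉↓L; 2/2 del acc.
's5': |S_i|=[11, 3, 1] end={s5} ∉↓L; 2/2 del acc.
'ss': run [11, 3, 1] end={s5} rej; 2/2 del acc.
'm5m': N↓-sim [11, 8, 2, 1] end={s5} ∉↓L; 3/3 del acc.
'5mmmm5': run [11, 9, 7, 5, 4, 2, 1] end={s5} ∉↓L; 6/6 deletions ∈↓L.
6 obstructions.

A = [ms, sm, s5, ss, m5m, 5mmmm5].


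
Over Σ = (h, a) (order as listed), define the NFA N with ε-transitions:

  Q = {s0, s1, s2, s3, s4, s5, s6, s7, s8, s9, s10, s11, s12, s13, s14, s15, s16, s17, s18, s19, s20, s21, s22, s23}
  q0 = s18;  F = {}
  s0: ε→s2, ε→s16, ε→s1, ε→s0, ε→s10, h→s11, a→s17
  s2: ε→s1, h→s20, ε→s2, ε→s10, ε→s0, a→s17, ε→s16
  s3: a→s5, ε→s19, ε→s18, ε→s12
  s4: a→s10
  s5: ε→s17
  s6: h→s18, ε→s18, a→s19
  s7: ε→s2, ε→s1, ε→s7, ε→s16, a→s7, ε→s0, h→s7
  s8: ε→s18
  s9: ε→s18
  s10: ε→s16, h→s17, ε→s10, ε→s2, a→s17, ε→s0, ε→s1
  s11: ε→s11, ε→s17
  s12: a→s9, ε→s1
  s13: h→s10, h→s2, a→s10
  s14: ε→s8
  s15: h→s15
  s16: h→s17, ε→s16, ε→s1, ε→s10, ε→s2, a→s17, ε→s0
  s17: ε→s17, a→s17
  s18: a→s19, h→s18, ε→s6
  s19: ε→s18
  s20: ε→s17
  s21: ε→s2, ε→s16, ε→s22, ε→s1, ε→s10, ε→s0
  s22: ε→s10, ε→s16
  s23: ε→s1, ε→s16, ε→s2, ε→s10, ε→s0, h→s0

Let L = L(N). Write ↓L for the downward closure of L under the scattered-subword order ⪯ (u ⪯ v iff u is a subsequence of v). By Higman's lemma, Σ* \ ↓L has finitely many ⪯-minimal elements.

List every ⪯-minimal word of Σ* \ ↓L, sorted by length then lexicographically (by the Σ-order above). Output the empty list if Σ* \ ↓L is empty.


|Q|=24, |F|=0, |δ|=76 (53 ε).
min D↑ (1 st, q0=0, F={0}): 0:h→0,a→0 (ε-aug+det+¬).
ε ∈ L(D↑) ⇒ ↓L = ∅.

Antichain: [ε].


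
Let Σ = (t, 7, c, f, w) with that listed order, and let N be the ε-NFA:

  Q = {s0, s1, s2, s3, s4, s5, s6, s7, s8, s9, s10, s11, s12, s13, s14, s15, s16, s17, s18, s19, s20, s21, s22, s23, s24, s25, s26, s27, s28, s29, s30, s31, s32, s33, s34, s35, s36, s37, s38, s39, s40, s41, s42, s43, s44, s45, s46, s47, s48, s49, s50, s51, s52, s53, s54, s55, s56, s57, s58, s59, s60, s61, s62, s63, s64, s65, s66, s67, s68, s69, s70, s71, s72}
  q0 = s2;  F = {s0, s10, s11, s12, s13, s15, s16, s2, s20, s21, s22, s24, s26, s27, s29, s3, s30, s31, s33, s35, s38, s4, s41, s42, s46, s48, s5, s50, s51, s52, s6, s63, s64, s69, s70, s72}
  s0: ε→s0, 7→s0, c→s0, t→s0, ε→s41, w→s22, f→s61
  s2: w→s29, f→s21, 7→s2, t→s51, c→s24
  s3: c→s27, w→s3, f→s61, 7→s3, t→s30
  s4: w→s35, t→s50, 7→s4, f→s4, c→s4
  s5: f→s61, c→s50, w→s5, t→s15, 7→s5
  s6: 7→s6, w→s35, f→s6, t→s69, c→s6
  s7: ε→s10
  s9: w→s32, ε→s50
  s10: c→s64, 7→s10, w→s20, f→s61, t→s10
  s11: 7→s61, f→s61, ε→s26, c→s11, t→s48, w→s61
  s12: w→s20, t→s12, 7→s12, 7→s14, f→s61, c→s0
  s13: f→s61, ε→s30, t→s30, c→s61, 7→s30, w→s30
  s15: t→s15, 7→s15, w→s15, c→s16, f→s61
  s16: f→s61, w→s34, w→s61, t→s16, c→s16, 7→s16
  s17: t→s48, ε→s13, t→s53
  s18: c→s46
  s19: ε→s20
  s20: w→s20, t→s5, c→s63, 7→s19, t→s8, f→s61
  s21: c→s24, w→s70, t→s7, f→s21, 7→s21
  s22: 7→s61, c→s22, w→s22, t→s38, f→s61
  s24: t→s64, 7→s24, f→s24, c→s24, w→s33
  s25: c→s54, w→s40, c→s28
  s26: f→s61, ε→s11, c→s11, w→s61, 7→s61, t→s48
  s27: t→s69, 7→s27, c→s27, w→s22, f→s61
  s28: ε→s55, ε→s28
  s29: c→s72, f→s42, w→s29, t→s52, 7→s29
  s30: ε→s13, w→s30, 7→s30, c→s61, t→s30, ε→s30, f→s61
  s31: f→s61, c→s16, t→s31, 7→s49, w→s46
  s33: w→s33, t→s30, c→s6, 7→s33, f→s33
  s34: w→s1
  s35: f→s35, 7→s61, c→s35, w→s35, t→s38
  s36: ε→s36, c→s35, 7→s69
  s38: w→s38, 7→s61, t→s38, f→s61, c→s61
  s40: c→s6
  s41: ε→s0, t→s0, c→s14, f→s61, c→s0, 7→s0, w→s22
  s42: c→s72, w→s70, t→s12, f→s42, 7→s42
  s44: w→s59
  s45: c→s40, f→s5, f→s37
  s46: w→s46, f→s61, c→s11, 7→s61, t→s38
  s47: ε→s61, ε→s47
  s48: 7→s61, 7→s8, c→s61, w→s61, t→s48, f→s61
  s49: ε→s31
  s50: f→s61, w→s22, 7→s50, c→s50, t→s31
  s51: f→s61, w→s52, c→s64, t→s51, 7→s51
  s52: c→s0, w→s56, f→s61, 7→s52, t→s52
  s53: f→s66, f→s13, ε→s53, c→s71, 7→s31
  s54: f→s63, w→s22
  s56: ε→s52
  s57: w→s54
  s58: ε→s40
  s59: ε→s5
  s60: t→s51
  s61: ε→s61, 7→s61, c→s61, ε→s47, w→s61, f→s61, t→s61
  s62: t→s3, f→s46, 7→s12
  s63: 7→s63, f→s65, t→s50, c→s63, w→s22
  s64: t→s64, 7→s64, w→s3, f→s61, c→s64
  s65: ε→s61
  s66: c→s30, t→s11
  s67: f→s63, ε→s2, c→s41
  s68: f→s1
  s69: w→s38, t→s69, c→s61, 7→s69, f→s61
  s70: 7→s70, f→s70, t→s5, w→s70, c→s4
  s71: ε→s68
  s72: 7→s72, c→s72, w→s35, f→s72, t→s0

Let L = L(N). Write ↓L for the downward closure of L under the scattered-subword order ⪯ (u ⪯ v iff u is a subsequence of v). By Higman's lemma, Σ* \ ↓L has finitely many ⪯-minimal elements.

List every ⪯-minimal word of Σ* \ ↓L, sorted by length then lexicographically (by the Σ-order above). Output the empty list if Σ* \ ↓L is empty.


min(Σ*\↓L) = [tf, cwtc, wcw7, fwttcw].

|Q|=73, |F|=36, |δ|=248 (27 ε).
min D↑ (34 st, q0=0, F={6}): 0:t→1,7→0,c→2,f→3,w→4 1:t→1,7→1,c→5,f→6,w→7 2:t→5,7→2,c→2,f→2,w→8 3:t→9,7→3,c→2,f→3,w→10 4:t→7,7→4,c→11,f→12,w→4 5:t→5,7→5,c→5,f→6,w→13 6:t→6,7→6,c→6,f→6,w→6 7:t→7,7→7,c→14,f→6,w→7 8:t→15,7→8,c→16,f→8,w→8 9:t→9,7→9,c→5,f→6,w→17 10:t→18,7→10,c→19,f→10,w→10 11:t→14,7→11,c→11,f→11,w→20 12:t→21,7→12,c→11,f→12,w→10 13:t→15,7→13,c→22,f→6,w→13 14:t→14,7→14,c→14,f→6,w→23 15:t→15,7→15,c→6,f→6,w→15 16:t→24,7→16,c→16,f→16,w→20 17:t→18,7→17,c→25,f→6,w→17 18:t→26,7→18,c→27,f→6,w→18 19:t→27,7→19,c→19,f→19,w→20 20:t→28,7→6,c→20,f→20,w→20 21:t→21,7→21,c→14,f→6,w→17 22:t→24,7→22,c→22,f→6,w→23 23:t→28,7→6,c→23,f→6,w→23 24:t→24,7→24,c→6,f→6,w→28 25:t→27,7→25,c→25,f→6,w→23 26:t→26,7→26,c→29,f→6,w→26 27:t→30,7→27,c→27,f→6,w→23 28:t→28,7→6,c→6,f→6,w→28 29:t→29,7→29,c→29,f→6,w→6 30:t→30,7→30,c→29,f→6,w→31 31:t→28,7→6,c→32,f→6,w→31 32:t→33,7→6,c→32,f→6,w→6 33:t→33,7→6,c→6,f→6,w→6 [Hopcroft].
'tf': run [47, 36, 3] end={s47,s61,s65} ∉↓L; 2/2 deletions ∈↓L.
'cwtc': N↓-sim [47, 32, 19, 8, 2] end={s47,s61} rej; 4/4 del acc.
'wcw7': N↓-sim [47, 40, 26, 12, 3] end={s47,s61,s8} rej; 4/4 single-dels accept.
'fwttcw': |S_i|=[47, 42, 31, 20, 17, 9, 4] end={s1,s34,s47,s61} rej; 6/6 single-dels accept.
4 words, ⪯-incomp.
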